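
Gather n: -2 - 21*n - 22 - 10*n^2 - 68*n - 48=-10*n^2 - 89*n - 72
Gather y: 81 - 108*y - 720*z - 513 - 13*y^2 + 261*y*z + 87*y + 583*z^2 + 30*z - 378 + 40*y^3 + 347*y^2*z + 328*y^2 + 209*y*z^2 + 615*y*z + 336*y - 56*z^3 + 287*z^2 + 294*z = 40*y^3 + y^2*(347*z + 315) + y*(209*z^2 + 876*z + 315) - 56*z^3 + 870*z^2 - 396*z - 810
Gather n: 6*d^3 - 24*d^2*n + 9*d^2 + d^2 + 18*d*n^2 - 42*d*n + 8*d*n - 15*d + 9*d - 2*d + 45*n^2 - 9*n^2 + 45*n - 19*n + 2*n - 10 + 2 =6*d^3 + 10*d^2 - 8*d + n^2*(18*d + 36) + n*(-24*d^2 - 34*d + 28) - 8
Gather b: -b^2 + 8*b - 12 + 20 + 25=-b^2 + 8*b + 33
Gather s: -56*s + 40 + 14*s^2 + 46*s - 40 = 14*s^2 - 10*s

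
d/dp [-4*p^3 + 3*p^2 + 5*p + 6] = -12*p^2 + 6*p + 5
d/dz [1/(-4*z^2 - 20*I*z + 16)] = (2*z + 5*I)/(4*(z^2 + 5*I*z - 4)^2)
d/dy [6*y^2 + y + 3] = 12*y + 1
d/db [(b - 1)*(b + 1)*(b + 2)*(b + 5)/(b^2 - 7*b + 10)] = 2*(b^5 - 7*b^4 - 29*b^3 + 77*b^2 + 100*b - 70)/(b^4 - 14*b^3 + 69*b^2 - 140*b + 100)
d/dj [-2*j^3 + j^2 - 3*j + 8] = -6*j^2 + 2*j - 3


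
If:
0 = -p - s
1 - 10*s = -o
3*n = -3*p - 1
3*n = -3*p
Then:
No Solution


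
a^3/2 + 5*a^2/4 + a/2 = a*(a/2 + 1)*(a + 1/2)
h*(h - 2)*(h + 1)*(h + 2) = h^4 + h^3 - 4*h^2 - 4*h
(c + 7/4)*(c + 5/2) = c^2 + 17*c/4 + 35/8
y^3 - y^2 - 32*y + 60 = (y - 5)*(y - 2)*(y + 6)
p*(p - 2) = p^2 - 2*p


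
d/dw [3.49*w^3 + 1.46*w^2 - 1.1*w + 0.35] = 10.47*w^2 + 2.92*w - 1.1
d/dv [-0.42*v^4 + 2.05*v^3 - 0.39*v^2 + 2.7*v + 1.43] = -1.68*v^3 + 6.15*v^2 - 0.78*v + 2.7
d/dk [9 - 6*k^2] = -12*k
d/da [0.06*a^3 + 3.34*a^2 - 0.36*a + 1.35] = 0.18*a^2 + 6.68*a - 0.36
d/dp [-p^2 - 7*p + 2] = -2*p - 7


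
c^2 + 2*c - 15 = (c - 3)*(c + 5)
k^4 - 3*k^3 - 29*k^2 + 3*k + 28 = (k - 7)*(k - 1)*(k + 1)*(k + 4)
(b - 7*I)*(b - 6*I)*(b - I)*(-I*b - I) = -I*b^4 - 14*b^3 - I*b^3 - 14*b^2 + 55*I*b^2 + 42*b + 55*I*b + 42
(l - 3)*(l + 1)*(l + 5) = l^3 + 3*l^2 - 13*l - 15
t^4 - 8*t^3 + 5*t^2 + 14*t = t*(t - 7)*(t - 2)*(t + 1)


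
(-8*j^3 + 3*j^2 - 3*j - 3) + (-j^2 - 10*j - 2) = -8*j^3 + 2*j^2 - 13*j - 5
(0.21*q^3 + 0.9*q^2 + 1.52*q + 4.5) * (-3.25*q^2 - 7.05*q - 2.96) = -0.6825*q^5 - 4.4055*q^4 - 11.9066*q^3 - 28.005*q^2 - 36.2242*q - 13.32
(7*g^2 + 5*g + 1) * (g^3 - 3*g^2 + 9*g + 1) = 7*g^5 - 16*g^4 + 49*g^3 + 49*g^2 + 14*g + 1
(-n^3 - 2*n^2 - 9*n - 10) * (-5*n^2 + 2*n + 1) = 5*n^5 + 8*n^4 + 40*n^3 + 30*n^2 - 29*n - 10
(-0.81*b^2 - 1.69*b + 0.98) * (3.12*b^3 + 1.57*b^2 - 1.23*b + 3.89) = -2.5272*b^5 - 6.5445*b^4 + 1.4006*b^3 + 0.466399999999999*b^2 - 7.7795*b + 3.8122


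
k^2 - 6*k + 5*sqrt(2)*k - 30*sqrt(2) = (k - 6)*(k + 5*sqrt(2))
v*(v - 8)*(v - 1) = v^3 - 9*v^2 + 8*v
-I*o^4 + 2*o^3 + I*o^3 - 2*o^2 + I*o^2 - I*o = o*(o + I)^2*(-I*o + I)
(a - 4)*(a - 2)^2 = a^3 - 8*a^2 + 20*a - 16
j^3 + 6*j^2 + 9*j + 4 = (j + 1)^2*(j + 4)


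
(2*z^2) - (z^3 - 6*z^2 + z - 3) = -z^3 + 8*z^2 - z + 3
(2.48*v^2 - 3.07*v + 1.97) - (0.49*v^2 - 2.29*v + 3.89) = 1.99*v^2 - 0.78*v - 1.92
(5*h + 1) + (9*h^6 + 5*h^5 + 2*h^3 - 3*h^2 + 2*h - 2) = 9*h^6 + 5*h^5 + 2*h^3 - 3*h^2 + 7*h - 1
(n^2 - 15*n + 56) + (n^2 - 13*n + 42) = 2*n^2 - 28*n + 98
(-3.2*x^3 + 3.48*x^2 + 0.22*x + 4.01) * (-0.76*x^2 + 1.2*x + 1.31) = 2.432*x^5 - 6.4848*x^4 - 0.1832*x^3 + 1.7752*x^2 + 5.1002*x + 5.2531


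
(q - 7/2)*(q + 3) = q^2 - q/2 - 21/2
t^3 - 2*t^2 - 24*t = t*(t - 6)*(t + 4)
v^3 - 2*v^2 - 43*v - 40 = (v - 8)*(v + 1)*(v + 5)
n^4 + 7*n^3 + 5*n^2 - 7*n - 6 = (n - 1)*(n + 1)^2*(n + 6)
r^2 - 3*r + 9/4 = (r - 3/2)^2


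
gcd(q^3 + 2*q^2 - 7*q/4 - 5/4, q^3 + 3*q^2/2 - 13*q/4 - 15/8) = q^2 + 3*q + 5/4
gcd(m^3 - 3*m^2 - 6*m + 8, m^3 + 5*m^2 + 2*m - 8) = m^2 + m - 2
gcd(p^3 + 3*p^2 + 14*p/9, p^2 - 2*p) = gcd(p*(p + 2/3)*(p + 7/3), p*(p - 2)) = p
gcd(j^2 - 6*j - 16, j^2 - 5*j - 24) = j - 8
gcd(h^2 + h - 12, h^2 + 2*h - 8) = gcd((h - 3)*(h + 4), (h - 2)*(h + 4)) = h + 4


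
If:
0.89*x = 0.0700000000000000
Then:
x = 0.08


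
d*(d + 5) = d^2 + 5*d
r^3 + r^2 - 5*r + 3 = (r - 1)^2*(r + 3)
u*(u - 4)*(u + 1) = u^3 - 3*u^2 - 4*u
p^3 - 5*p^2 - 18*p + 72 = (p - 6)*(p - 3)*(p + 4)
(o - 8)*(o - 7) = o^2 - 15*o + 56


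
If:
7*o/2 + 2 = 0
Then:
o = -4/7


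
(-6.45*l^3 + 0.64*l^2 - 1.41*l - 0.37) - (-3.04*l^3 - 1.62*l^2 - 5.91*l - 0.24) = -3.41*l^3 + 2.26*l^2 + 4.5*l - 0.13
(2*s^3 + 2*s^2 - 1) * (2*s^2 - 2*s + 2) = 4*s^5 + 2*s^2 + 2*s - 2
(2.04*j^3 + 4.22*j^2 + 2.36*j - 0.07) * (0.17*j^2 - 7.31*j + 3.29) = 0.3468*j^5 - 14.195*j^4 - 23.7354*j^3 - 3.3797*j^2 + 8.2761*j - 0.2303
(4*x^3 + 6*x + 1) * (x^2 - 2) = 4*x^5 - 2*x^3 + x^2 - 12*x - 2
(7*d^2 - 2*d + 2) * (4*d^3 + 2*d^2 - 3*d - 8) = 28*d^5 + 6*d^4 - 17*d^3 - 46*d^2 + 10*d - 16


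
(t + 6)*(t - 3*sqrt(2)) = t^2 - 3*sqrt(2)*t + 6*t - 18*sqrt(2)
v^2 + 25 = (v - 5*I)*(v + 5*I)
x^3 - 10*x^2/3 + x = x*(x - 3)*(x - 1/3)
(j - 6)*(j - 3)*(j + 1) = j^3 - 8*j^2 + 9*j + 18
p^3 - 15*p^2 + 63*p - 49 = (p - 7)^2*(p - 1)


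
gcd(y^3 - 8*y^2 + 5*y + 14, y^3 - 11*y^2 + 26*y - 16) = y - 2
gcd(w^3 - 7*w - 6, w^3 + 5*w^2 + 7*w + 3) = w + 1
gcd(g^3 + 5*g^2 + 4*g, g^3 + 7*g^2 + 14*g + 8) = g^2 + 5*g + 4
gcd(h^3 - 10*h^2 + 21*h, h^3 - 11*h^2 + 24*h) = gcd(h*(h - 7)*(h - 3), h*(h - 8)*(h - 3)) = h^2 - 3*h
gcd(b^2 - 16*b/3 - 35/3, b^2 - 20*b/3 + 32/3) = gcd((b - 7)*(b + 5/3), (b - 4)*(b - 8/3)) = 1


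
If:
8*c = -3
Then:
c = -3/8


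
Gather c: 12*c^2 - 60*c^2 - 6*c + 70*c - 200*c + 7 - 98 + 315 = -48*c^2 - 136*c + 224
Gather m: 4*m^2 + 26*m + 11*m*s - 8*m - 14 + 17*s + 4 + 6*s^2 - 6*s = 4*m^2 + m*(11*s + 18) + 6*s^2 + 11*s - 10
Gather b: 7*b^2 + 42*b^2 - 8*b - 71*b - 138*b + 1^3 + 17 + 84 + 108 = 49*b^2 - 217*b + 210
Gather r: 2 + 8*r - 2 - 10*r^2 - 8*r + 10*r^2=0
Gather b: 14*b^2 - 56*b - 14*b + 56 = 14*b^2 - 70*b + 56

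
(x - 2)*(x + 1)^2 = x^3 - 3*x - 2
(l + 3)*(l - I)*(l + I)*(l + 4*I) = l^4 + 3*l^3 + 4*I*l^3 + l^2 + 12*I*l^2 + 3*l + 4*I*l + 12*I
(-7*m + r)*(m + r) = -7*m^2 - 6*m*r + r^2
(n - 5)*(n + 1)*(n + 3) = n^3 - n^2 - 17*n - 15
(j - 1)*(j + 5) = j^2 + 4*j - 5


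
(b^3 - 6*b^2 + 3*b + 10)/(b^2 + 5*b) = (b^3 - 6*b^2 + 3*b + 10)/(b*(b + 5))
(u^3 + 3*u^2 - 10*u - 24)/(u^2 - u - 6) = u + 4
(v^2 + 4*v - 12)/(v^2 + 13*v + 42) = (v - 2)/(v + 7)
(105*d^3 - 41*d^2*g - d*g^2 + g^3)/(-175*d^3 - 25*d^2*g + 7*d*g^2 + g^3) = (-3*d + g)/(5*d + g)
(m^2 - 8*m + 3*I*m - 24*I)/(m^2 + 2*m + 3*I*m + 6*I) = (m - 8)/(m + 2)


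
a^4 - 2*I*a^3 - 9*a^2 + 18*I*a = a*(a - 3)*(a + 3)*(a - 2*I)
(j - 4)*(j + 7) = j^2 + 3*j - 28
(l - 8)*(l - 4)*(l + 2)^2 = l^4 - 8*l^3 - 12*l^2 + 80*l + 128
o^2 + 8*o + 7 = (o + 1)*(o + 7)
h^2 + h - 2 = (h - 1)*(h + 2)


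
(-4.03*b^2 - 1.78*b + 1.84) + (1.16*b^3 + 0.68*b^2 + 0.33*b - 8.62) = 1.16*b^3 - 3.35*b^2 - 1.45*b - 6.78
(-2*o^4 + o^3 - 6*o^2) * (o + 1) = -2*o^5 - o^4 - 5*o^3 - 6*o^2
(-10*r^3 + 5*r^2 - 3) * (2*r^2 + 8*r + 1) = -20*r^5 - 70*r^4 + 30*r^3 - r^2 - 24*r - 3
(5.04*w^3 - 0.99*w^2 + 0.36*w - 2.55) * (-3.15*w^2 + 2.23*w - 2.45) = -15.876*w^5 + 14.3577*w^4 - 15.6897*w^3 + 11.2608*w^2 - 6.5685*w + 6.2475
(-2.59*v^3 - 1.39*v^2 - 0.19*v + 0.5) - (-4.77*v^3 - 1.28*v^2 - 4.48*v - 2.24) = 2.18*v^3 - 0.11*v^2 + 4.29*v + 2.74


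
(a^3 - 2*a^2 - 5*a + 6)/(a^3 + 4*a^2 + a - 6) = (a - 3)/(a + 3)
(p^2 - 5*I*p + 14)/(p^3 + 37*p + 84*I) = (p + 2*I)/(p^2 + 7*I*p - 12)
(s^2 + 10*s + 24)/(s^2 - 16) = (s + 6)/(s - 4)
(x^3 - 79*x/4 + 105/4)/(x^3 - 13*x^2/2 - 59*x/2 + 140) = (x - 3/2)/(x - 8)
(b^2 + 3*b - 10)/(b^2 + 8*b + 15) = (b - 2)/(b + 3)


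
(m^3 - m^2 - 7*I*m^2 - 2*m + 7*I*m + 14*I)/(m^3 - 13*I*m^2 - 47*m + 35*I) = (m^2 - m - 2)/(m^2 - 6*I*m - 5)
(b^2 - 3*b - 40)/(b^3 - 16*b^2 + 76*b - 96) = (b + 5)/(b^2 - 8*b + 12)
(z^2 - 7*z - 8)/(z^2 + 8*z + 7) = (z - 8)/(z + 7)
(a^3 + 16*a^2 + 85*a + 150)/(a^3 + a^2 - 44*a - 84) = (a^2 + 10*a + 25)/(a^2 - 5*a - 14)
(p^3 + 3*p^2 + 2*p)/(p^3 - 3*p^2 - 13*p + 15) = p*(p^2 + 3*p + 2)/(p^3 - 3*p^2 - 13*p + 15)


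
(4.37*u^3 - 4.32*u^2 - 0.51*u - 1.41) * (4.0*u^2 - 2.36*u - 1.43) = 17.48*u^5 - 27.5932*u^4 + 1.9061*u^3 + 1.7412*u^2 + 4.0569*u + 2.0163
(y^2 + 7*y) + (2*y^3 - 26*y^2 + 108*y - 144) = 2*y^3 - 25*y^2 + 115*y - 144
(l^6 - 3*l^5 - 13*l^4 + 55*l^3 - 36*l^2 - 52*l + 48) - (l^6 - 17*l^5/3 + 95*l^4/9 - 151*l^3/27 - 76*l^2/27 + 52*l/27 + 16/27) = 8*l^5/3 - 212*l^4/9 + 1636*l^3/27 - 896*l^2/27 - 1456*l/27 + 1280/27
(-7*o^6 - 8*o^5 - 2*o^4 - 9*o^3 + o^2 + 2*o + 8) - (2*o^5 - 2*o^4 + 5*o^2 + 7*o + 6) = -7*o^6 - 10*o^5 - 9*o^3 - 4*o^2 - 5*o + 2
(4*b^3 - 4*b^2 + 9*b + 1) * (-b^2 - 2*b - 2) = -4*b^5 - 4*b^4 - 9*b^3 - 11*b^2 - 20*b - 2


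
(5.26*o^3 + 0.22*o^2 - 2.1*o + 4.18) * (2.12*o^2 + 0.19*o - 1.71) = 11.1512*o^5 + 1.4658*o^4 - 13.4048*o^3 + 8.0864*o^2 + 4.3852*o - 7.1478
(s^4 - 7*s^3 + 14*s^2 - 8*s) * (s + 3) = s^5 - 4*s^4 - 7*s^3 + 34*s^2 - 24*s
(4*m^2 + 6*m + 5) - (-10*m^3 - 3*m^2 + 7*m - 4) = 10*m^3 + 7*m^2 - m + 9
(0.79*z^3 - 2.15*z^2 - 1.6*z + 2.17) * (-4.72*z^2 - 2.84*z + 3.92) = -3.7288*z^5 + 7.9044*z^4 + 16.7548*z^3 - 14.1264*z^2 - 12.4348*z + 8.5064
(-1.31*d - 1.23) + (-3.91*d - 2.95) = -5.22*d - 4.18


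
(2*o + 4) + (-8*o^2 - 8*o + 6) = -8*o^2 - 6*o + 10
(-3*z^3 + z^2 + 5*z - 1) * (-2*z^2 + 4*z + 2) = 6*z^5 - 14*z^4 - 12*z^3 + 24*z^2 + 6*z - 2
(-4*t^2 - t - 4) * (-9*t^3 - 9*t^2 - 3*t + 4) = 36*t^5 + 45*t^4 + 57*t^3 + 23*t^2 + 8*t - 16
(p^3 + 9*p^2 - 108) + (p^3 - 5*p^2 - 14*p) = 2*p^3 + 4*p^2 - 14*p - 108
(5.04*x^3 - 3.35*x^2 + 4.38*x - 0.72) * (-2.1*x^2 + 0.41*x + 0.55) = -10.584*x^5 + 9.1014*x^4 - 7.7995*x^3 + 1.4653*x^2 + 2.1138*x - 0.396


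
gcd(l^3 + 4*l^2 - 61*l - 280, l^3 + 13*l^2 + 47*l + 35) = l^2 + 12*l + 35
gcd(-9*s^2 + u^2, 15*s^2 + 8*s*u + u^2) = 3*s + u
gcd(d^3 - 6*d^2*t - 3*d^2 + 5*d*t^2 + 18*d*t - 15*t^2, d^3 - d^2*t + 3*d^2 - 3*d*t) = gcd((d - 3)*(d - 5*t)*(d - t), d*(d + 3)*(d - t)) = -d + t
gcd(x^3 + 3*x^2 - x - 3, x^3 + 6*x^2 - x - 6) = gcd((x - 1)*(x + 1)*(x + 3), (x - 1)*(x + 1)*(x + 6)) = x^2 - 1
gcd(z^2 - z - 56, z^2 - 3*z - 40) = z - 8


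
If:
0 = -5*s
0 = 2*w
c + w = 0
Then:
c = 0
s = 0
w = 0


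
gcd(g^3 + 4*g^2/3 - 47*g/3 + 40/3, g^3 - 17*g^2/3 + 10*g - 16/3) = g^2 - 11*g/3 + 8/3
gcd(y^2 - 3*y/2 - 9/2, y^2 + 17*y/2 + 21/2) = y + 3/2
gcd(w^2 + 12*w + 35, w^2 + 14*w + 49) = w + 7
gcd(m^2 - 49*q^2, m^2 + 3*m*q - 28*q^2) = m + 7*q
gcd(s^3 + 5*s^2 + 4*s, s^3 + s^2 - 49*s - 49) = s + 1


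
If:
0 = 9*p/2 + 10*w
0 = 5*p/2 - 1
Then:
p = 2/5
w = -9/50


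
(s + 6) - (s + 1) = 5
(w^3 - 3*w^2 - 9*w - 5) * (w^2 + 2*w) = w^5 - w^4 - 15*w^3 - 23*w^2 - 10*w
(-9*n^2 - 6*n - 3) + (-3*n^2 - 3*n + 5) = -12*n^2 - 9*n + 2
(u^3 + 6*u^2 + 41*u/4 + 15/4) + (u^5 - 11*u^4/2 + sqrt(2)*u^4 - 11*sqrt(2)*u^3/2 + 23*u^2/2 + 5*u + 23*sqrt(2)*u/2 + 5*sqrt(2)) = u^5 - 11*u^4/2 + sqrt(2)*u^4 - 11*sqrt(2)*u^3/2 + u^3 + 35*u^2/2 + 61*u/4 + 23*sqrt(2)*u/2 + 15/4 + 5*sqrt(2)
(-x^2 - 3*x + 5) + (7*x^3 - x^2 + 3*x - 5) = 7*x^3 - 2*x^2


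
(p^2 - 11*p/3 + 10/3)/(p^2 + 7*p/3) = (3*p^2 - 11*p + 10)/(p*(3*p + 7))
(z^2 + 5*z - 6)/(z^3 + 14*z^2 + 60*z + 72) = (z - 1)/(z^2 + 8*z + 12)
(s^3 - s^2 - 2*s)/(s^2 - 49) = s*(s^2 - s - 2)/(s^2 - 49)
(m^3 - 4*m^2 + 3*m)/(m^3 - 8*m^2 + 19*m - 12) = m/(m - 4)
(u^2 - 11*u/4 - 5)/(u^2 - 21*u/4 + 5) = (4*u + 5)/(4*u - 5)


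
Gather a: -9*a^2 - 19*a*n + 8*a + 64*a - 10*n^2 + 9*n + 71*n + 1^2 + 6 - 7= -9*a^2 + a*(72 - 19*n) - 10*n^2 + 80*n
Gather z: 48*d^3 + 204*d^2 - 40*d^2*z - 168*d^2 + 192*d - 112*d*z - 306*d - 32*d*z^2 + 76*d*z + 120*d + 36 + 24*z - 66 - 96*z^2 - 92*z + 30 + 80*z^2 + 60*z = 48*d^3 + 36*d^2 + 6*d + z^2*(-32*d - 16) + z*(-40*d^2 - 36*d - 8)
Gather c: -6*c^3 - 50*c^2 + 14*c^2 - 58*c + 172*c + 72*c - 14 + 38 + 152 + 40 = -6*c^3 - 36*c^2 + 186*c + 216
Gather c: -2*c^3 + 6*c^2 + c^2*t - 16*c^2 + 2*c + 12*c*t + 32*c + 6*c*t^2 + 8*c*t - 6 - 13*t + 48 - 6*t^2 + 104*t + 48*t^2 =-2*c^3 + c^2*(t - 10) + c*(6*t^2 + 20*t + 34) + 42*t^2 + 91*t + 42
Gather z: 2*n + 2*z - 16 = 2*n + 2*z - 16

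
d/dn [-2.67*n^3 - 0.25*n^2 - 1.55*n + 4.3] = -8.01*n^2 - 0.5*n - 1.55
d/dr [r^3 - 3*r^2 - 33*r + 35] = 3*r^2 - 6*r - 33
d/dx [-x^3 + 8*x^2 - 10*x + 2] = -3*x^2 + 16*x - 10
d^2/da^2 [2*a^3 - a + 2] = 12*a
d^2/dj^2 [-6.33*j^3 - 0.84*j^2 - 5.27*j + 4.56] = -37.98*j - 1.68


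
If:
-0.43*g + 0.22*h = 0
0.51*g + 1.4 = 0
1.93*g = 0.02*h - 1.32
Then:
No Solution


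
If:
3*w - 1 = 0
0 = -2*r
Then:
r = 0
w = 1/3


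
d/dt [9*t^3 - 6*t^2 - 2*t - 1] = 27*t^2 - 12*t - 2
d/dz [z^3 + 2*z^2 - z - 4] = 3*z^2 + 4*z - 1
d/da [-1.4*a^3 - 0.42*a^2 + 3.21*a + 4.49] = -4.2*a^2 - 0.84*a + 3.21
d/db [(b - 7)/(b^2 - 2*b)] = (-b^2 + 14*b - 14)/(b^2*(b^2 - 4*b + 4))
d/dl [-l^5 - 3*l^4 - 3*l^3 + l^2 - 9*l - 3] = -5*l^4 - 12*l^3 - 9*l^2 + 2*l - 9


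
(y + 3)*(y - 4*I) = y^2 + 3*y - 4*I*y - 12*I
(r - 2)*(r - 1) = r^2 - 3*r + 2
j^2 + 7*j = j*(j + 7)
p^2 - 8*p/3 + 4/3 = (p - 2)*(p - 2/3)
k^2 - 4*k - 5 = (k - 5)*(k + 1)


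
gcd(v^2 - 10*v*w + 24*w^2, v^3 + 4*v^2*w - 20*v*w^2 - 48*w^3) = v - 4*w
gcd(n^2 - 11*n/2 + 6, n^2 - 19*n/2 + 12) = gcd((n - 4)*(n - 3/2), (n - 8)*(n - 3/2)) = n - 3/2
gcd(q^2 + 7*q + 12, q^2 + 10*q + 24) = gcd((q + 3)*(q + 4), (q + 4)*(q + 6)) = q + 4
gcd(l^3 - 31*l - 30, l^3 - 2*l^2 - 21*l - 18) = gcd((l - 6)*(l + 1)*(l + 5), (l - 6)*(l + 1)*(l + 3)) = l^2 - 5*l - 6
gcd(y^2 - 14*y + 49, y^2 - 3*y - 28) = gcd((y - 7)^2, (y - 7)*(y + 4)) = y - 7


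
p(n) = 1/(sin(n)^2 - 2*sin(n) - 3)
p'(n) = (-2*sin(n)*cos(n) + 2*cos(n))/(sin(n)^2 - 2*sin(n) - 3)^2 = 2*(1 - sin(n))*cos(n)/((sin(n) - 3)^2*(sin(n) + 1)^2)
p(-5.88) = -0.28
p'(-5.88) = 0.08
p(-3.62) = -0.27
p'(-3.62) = -0.07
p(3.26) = -0.36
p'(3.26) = -0.29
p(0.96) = -0.25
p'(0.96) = 0.01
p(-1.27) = -5.63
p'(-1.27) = 36.74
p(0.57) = -0.26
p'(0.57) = 0.05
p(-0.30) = -0.43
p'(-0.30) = 0.46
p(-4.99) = -0.25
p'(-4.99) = 0.00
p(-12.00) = -0.26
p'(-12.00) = 0.05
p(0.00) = -0.33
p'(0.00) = 0.22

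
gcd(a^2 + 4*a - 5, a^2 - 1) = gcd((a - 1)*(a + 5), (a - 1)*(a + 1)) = a - 1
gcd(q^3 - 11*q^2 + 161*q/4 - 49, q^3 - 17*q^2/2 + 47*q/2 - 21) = q - 7/2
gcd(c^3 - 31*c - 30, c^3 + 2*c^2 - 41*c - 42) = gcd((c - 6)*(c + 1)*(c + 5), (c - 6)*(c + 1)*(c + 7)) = c^2 - 5*c - 6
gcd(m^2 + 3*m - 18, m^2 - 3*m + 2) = 1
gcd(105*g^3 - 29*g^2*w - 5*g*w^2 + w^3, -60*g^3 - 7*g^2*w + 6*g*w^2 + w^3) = -15*g^2 + 2*g*w + w^2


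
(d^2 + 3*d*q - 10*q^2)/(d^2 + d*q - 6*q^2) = (d + 5*q)/(d + 3*q)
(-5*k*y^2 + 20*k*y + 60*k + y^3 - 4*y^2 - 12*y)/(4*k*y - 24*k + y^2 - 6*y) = (-5*k*y - 10*k + y^2 + 2*y)/(4*k + y)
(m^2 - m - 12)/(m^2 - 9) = (m - 4)/(m - 3)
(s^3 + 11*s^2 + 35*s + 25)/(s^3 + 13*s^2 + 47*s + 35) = (s + 5)/(s + 7)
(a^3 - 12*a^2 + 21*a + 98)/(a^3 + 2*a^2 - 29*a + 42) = (a^3 - 12*a^2 + 21*a + 98)/(a^3 + 2*a^2 - 29*a + 42)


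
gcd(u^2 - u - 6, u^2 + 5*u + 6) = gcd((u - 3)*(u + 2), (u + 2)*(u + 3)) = u + 2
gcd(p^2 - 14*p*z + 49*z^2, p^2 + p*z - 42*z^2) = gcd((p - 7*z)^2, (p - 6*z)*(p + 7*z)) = 1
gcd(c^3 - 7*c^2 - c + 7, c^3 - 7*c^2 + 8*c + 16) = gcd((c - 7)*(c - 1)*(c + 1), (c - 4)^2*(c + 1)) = c + 1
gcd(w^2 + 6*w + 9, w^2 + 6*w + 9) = w^2 + 6*w + 9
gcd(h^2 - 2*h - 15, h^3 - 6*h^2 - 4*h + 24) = 1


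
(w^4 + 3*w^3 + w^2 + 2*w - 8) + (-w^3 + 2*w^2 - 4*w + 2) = w^4 + 2*w^3 + 3*w^2 - 2*w - 6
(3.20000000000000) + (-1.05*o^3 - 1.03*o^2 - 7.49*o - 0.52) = -1.05*o^3 - 1.03*o^2 - 7.49*o + 2.68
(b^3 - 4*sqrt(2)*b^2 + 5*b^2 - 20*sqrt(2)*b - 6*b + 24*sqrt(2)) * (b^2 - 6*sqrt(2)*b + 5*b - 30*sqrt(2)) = b^5 - 10*sqrt(2)*b^4 + 10*b^4 - 100*sqrt(2)*b^3 + 67*b^3 - 190*sqrt(2)*b^2 + 450*b^2 + 300*sqrt(2)*b + 912*b - 1440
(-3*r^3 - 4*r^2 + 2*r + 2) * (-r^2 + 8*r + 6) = 3*r^5 - 20*r^4 - 52*r^3 - 10*r^2 + 28*r + 12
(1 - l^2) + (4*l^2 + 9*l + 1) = 3*l^2 + 9*l + 2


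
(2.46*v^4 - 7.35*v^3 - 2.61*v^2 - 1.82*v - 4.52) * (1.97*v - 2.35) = 4.8462*v^5 - 20.2605*v^4 + 12.1308*v^3 + 2.5481*v^2 - 4.6274*v + 10.622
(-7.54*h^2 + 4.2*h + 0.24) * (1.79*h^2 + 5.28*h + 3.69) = -13.4966*h^4 - 32.2932*h^3 - 5.217*h^2 + 16.7652*h + 0.8856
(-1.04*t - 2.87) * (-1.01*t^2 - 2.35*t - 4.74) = 1.0504*t^3 + 5.3427*t^2 + 11.6741*t + 13.6038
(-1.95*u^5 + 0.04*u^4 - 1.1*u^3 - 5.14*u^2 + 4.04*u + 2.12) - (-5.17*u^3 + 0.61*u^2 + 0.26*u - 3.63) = -1.95*u^5 + 0.04*u^4 + 4.07*u^3 - 5.75*u^2 + 3.78*u + 5.75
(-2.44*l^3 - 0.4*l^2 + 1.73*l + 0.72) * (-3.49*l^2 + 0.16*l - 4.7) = 8.5156*l^5 + 1.0056*l^4 + 5.3663*l^3 - 0.356*l^2 - 8.0158*l - 3.384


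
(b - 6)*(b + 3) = b^2 - 3*b - 18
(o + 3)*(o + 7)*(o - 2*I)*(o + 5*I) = o^4 + 10*o^3 + 3*I*o^3 + 31*o^2 + 30*I*o^2 + 100*o + 63*I*o + 210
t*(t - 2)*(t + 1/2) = t^3 - 3*t^2/2 - t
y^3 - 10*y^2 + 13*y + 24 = (y - 8)*(y - 3)*(y + 1)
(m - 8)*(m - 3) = m^2 - 11*m + 24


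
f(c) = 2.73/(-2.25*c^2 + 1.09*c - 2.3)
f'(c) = 2.73*(4.5*c - 1.09)/(-2.25*c^2 + 1.09*c - 2.3)^2 = (12.285*c - 2.9757)/(2.25*c^2 - 1.09*c + 2.3)^2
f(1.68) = -0.40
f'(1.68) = 0.38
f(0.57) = -1.13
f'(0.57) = 0.69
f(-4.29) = -0.06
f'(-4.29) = -0.02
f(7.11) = -0.03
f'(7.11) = 0.01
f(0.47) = -1.19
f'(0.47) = 0.54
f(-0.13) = -1.10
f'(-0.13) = -0.74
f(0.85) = -0.91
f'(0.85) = 0.83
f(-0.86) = -0.56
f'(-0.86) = -0.56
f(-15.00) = -0.01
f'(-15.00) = -0.00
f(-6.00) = -0.03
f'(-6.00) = -0.01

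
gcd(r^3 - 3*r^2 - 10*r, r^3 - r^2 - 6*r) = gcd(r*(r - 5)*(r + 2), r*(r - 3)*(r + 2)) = r^2 + 2*r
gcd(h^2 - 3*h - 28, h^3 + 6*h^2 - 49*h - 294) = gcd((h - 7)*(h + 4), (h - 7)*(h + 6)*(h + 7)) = h - 7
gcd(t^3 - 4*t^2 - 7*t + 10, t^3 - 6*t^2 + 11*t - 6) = t - 1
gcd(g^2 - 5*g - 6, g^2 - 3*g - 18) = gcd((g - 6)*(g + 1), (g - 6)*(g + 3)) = g - 6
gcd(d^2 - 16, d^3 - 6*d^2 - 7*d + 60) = d - 4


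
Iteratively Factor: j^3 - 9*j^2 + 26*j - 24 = (j - 2)*(j^2 - 7*j + 12) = (j - 3)*(j - 2)*(j - 4)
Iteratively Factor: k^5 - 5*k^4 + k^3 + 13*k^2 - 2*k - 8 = (k - 4)*(k^4 - k^3 - 3*k^2 + k + 2) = (k - 4)*(k + 1)*(k^3 - 2*k^2 - k + 2) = (k - 4)*(k - 1)*(k + 1)*(k^2 - k - 2) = (k - 4)*(k - 2)*(k - 1)*(k + 1)*(k + 1)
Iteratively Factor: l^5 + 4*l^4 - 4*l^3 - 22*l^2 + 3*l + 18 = (l + 3)*(l^4 + l^3 - 7*l^2 - l + 6) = (l - 2)*(l + 3)*(l^3 + 3*l^2 - l - 3) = (l - 2)*(l + 1)*(l + 3)*(l^2 + 2*l - 3) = (l - 2)*(l + 1)*(l + 3)^2*(l - 1)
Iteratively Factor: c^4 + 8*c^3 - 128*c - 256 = (c - 4)*(c^3 + 12*c^2 + 48*c + 64) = (c - 4)*(c + 4)*(c^2 + 8*c + 16) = (c - 4)*(c + 4)^2*(c + 4)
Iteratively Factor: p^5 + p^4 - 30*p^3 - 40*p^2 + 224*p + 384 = (p - 4)*(p^4 + 5*p^3 - 10*p^2 - 80*p - 96) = (p - 4)*(p + 4)*(p^3 + p^2 - 14*p - 24) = (p - 4)*(p + 2)*(p + 4)*(p^2 - p - 12) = (p - 4)*(p + 2)*(p + 3)*(p + 4)*(p - 4)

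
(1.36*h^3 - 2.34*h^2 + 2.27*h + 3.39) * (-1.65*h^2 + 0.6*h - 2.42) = -2.244*h^5 + 4.677*h^4 - 8.4407*h^3 + 1.4313*h^2 - 3.4594*h - 8.2038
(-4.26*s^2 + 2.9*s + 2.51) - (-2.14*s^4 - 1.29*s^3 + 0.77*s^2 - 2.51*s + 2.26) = 2.14*s^4 + 1.29*s^3 - 5.03*s^2 + 5.41*s + 0.25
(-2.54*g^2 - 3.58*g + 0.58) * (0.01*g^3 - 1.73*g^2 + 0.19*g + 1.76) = -0.0254*g^5 + 4.3584*g^4 + 5.7166*g^3 - 6.154*g^2 - 6.1906*g + 1.0208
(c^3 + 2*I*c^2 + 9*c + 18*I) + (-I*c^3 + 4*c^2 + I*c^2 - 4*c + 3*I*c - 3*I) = c^3 - I*c^3 + 4*c^2 + 3*I*c^2 + 5*c + 3*I*c + 15*I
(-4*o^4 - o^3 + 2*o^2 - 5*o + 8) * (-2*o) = 8*o^5 + 2*o^4 - 4*o^3 + 10*o^2 - 16*o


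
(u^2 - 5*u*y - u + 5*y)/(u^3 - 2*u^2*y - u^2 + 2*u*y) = (-u + 5*y)/(u*(-u + 2*y))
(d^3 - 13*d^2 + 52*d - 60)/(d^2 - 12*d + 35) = (d^2 - 8*d + 12)/(d - 7)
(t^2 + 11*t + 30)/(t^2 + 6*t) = (t + 5)/t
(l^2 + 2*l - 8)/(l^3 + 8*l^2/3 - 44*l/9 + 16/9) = 9*(l - 2)/(9*l^2 - 12*l + 4)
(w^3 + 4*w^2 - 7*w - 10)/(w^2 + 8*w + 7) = (w^2 + 3*w - 10)/(w + 7)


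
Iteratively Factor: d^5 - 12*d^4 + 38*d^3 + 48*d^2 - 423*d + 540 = (d - 3)*(d^4 - 9*d^3 + 11*d^2 + 81*d - 180) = (d - 5)*(d - 3)*(d^3 - 4*d^2 - 9*d + 36) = (d - 5)*(d - 3)*(d + 3)*(d^2 - 7*d + 12) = (d - 5)*(d - 3)^2*(d + 3)*(d - 4)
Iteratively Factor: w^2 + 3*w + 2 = (w + 2)*(w + 1)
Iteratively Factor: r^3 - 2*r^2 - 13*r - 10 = (r - 5)*(r^2 + 3*r + 2) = (r - 5)*(r + 2)*(r + 1)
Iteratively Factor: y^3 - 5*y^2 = (y)*(y^2 - 5*y) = y^2*(y - 5)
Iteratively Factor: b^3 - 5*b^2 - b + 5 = (b - 1)*(b^2 - 4*b - 5) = (b - 1)*(b + 1)*(b - 5)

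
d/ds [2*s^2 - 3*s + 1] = 4*s - 3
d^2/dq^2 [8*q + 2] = 0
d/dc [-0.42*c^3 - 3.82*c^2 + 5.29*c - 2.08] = -1.26*c^2 - 7.64*c + 5.29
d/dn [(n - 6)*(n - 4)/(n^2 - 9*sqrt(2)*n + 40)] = (-(n - 6)*(n - 4)*(2*n - 9*sqrt(2)) + 2*(n - 5)*(n^2 - 9*sqrt(2)*n + 40))/(n^2 - 9*sqrt(2)*n + 40)^2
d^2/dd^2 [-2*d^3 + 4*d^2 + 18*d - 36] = 8 - 12*d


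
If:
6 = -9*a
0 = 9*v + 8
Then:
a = -2/3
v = -8/9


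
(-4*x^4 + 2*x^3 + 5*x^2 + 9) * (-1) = 4*x^4 - 2*x^3 - 5*x^2 - 9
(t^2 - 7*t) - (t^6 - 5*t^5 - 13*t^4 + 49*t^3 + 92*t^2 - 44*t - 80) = -t^6 + 5*t^5 + 13*t^4 - 49*t^3 - 91*t^2 + 37*t + 80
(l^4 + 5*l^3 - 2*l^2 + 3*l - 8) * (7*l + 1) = 7*l^5 + 36*l^4 - 9*l^3 + 19*l^2 - 53*l - 8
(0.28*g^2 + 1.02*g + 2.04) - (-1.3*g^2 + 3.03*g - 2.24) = 1.58*g^2 - 2.01*g + 4.28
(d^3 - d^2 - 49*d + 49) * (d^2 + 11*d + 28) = d^5 + 10*d^4 - 32*d^3 - 518*d^2 - 833*d + 1372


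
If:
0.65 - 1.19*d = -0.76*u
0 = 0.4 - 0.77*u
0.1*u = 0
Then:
No Solution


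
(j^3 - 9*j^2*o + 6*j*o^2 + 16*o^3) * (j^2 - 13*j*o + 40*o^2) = j^5 - 22*j^4*o + 163*j^3*o^2 - 422*j^2*o^3 + 32*j*o^4 + 640*o^5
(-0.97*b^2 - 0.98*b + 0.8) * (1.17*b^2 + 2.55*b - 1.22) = -1.1349*b^4 - 3.6201*b^3 - 0.3796*b^2 + 3.2356*b - 0.976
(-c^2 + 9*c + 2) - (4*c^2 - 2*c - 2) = -5*c^2 + 11*c + 4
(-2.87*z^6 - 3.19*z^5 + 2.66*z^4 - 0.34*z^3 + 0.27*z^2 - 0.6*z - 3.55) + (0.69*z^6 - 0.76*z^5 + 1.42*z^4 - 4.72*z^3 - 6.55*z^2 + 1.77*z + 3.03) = -2.18*z^6 - 3.95*z^5 + 4.08*z^4 - 5.06*z^3 - 6.28*z^2 + 1.17*z - 0.52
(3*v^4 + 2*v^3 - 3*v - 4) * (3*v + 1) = 9*v^5 + 9*v^4 + 2*v^3 - 9*v^2 - 15*v - 4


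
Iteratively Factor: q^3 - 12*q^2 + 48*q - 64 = (q - 4)*(q^2 - 8*q + 16) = (q - 4)^2*(q - 4)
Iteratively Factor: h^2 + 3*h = (h)*(h + 3)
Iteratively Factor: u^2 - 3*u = (u - 3)*(u)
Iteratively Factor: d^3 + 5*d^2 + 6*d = (d + 3)*(d^2 + 2*d) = (d + 2)*(d + 3)*(d)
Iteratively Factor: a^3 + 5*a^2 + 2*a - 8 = (a + 2)*(a^2 + 3*a - 4) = (a + 2)*(a + 4)*(a - 1)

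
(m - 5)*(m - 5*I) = m^2 - 5*m - 5*I*m + 25*I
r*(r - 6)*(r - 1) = r^3 - 7*r^2 + 6*r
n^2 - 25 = (n - 5)*(n + 5)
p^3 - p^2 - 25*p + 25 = (p - 5)*(p - 1)*(p + 5)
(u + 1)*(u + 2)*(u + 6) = u^3 + 9*u^2 + 20*u + 12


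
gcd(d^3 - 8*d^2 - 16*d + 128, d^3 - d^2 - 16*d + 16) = d^2 - 16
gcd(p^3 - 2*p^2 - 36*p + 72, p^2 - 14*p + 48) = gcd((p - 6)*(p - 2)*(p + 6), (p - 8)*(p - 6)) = p - 6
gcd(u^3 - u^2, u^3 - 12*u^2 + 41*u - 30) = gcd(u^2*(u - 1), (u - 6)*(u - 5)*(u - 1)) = u - 1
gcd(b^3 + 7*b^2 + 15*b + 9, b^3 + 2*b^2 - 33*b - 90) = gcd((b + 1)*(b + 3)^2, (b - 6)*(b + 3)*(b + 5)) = b + 3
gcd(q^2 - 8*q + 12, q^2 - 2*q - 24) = q - 6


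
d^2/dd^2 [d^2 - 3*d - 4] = 2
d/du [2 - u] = -1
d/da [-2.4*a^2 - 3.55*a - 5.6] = -4.8*a - 3.55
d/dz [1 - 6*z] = -6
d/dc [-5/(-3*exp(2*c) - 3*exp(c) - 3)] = 5*(-2*exp(c) - 1)*exp(c)/(3*(exp(2*c) + exp(c) + 1)^2)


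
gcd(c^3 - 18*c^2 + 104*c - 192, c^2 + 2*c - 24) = c - 4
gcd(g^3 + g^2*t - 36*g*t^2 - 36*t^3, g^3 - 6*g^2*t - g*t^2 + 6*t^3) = -g^2 + 5*g*t + 6*t^2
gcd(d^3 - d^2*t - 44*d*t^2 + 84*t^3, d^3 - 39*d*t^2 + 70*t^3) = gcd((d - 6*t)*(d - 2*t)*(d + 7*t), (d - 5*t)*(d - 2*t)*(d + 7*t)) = -d^2 - 5*d*t + 14*t^2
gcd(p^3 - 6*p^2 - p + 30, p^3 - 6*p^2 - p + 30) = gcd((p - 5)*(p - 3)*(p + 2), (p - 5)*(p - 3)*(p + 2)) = p^3 - 6*p^2 - p + 30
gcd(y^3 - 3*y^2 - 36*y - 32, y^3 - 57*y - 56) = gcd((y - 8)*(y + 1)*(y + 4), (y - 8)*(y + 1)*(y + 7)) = y^2 - 7*y - 8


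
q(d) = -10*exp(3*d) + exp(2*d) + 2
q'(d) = -30*exp(3*d) + 2*exp(2*d)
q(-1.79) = 1.98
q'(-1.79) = -0.08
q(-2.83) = 2.00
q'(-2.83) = 0.00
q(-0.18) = -3.13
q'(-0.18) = -16.09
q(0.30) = -20.77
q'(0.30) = -70.14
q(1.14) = -293.92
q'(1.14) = -897.53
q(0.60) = -55.18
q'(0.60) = -174.85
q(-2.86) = 2.00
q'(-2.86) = 0.00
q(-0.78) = 1.25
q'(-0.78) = -2.47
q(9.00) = -5320416746046.85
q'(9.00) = -15961315898115.68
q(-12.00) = 2.00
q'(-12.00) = 0.00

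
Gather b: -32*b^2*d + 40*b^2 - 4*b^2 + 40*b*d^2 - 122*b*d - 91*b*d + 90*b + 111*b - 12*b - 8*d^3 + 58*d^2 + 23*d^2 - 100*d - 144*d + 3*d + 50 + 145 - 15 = b^2*(36 - 32*d) + b*(40*d^2 - 213*d + 189) - 8*d^3 + 81*d^2 - 241*d + 180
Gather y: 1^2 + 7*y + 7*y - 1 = 14*y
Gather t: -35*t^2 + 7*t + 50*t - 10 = -35*t^2 + 57*t - 10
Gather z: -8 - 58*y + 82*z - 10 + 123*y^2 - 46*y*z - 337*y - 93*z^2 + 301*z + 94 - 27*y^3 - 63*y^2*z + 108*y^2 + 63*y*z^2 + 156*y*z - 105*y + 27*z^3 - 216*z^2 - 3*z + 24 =-27*y^3 + 231*y^2 - 500*y + 27*z^3 + z^2*(63*y - 309) + z*(-63*y^2 + 110*y + 380) + 100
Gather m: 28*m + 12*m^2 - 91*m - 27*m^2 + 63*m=-15*m^2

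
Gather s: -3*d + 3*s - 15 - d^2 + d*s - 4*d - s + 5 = -d^2 - 7*d + s*(d + 2) - 10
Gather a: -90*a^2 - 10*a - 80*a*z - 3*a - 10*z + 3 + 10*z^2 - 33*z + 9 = -90*a^2 + a*(-80*z - 13) + 10*z^2 - 43*z + 12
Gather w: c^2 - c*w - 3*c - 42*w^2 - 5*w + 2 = c^2 - 3*c - 42*w^2 + w*(-c - 5) + 2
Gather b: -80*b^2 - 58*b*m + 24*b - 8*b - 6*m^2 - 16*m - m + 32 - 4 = -80*b^2 + b*(16 - 58*m) - 6*m^2 - 17*m + 28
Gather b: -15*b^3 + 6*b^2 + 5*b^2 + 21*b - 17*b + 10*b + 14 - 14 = -15*b^3 + 11*b^2 + 14*b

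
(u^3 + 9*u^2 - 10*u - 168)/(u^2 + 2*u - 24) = u + 7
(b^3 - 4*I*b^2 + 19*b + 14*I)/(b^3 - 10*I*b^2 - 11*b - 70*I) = (b + I)/(b - 5*I)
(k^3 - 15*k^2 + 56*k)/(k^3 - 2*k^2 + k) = (k^2 - 15*k + 56)/(k^2 - 2*k + 1)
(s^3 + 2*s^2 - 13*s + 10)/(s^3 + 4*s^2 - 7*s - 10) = (s - 1)/(s + 1)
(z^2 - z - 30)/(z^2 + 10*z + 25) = (z - 6)/(z + 5)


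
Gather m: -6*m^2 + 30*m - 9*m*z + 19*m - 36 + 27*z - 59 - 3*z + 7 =-6*m^2 + m*(49 - 9*z) + 24*z - 88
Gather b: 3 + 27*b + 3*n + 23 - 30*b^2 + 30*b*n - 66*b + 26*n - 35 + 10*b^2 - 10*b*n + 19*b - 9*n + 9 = -20*b^2 + b*(20*n - 20) + 20*n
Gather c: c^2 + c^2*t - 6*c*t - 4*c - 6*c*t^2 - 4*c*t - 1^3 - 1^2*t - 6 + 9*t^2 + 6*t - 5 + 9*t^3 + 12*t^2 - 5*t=c^2*(t + 1) + c*(-6*t^2 - 10*t - 4) + 9*t^3 + 21*t^2 - 12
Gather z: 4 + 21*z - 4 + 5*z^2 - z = 5*z^2 + 20*z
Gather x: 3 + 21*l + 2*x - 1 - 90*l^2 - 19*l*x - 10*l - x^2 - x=-90*l^2 + 11*l - x^2 + x*(1 - 19*l) + 2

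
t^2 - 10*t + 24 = (t - 6)*(t - 4)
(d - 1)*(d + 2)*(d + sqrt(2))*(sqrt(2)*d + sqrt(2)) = sqrt(2)*d^4 + 2*d^3 + 2*sqrt(2)*d^3 - sqrt(2)*d^2 + 4*d^2 - 2*sqrt(2)*d - 2*d - 4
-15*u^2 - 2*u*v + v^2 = (-5*u + v)*(3*u + v)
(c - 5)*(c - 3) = c^2 - 8*c + 15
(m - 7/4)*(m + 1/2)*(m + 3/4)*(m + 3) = m^4 + 5*m^3/2 - 53*m^2/16 - 195*m/32 - 63/32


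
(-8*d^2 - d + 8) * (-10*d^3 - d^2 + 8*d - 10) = 80*d^5 + 18*d^4 - 143*d^3 + 64*d^2 + 74*d - 80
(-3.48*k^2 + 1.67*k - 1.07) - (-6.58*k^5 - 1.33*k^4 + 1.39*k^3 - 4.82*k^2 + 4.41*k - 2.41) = 6.58*k^5 + 1.33*k^4 - 1.39*k^3 + 1.34*k^2 - 2.74*k + 1.34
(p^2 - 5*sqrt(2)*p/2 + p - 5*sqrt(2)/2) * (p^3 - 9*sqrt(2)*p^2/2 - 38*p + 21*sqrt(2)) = p^5 - 7*sqrt(2)*p^4 + p^4 - 31*p^3/2 - 7*sqrt(2)*p^3 - 31*p^2/2 + 116*sqrt(2)*p^2 - 105*p + 116*sqrt(2)*p - 105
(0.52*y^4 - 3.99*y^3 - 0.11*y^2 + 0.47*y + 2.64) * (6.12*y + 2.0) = 3.1824*y^5 - 23.3788*y^4 - 8.6532*y^3 + 2.6564*y^2 + 17.0968*y + 5.28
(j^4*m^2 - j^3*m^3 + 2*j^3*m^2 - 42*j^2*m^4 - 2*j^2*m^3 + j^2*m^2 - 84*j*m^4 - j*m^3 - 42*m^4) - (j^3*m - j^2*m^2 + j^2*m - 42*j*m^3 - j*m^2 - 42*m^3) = j^4*m^2 - j^3*m^3 + 2*j^3*m^2 - j^3*m - 42*j^2*m^4 - 2*j^2*m^3 + 2*j^2*m^2 - j^2*m - 84*j*m^4 + 41*j*m^3 + j*m^2 - 42*m^4 + 42*m^3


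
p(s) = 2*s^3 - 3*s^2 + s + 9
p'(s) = 6*s^2 - 6*s + 1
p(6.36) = 408.53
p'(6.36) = 205.54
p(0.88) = 8.92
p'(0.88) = 0.37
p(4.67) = 151.94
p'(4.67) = 103.83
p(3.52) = 62.58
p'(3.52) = 54.22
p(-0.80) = 5.26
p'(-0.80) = 9.64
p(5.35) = 234.74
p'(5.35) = 140.64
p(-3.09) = -81.74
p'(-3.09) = 76.83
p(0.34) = 9.07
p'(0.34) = -0.35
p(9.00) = 1233.00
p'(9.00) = 433.00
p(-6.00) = -537.00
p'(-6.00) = 253.00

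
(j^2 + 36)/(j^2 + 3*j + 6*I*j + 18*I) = (j - 6*I)/(j + 3)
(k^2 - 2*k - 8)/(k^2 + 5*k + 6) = (k - 4)/(k + 3)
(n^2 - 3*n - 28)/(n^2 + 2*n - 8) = (n - 7)/(n - 2)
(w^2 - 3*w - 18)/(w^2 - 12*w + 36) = (w + 3)/(w - 6)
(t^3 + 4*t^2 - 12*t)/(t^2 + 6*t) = t - 2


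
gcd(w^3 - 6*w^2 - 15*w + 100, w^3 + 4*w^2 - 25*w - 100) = w^2 - w - 20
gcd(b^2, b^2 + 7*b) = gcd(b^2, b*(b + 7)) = b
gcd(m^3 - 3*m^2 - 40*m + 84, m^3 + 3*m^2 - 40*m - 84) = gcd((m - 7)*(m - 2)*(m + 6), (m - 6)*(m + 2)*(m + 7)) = 1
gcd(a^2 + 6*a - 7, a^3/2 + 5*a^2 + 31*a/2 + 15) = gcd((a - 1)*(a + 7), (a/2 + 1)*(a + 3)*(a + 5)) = 1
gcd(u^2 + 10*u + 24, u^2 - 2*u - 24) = u + 4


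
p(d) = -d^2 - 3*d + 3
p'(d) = -2*d - 3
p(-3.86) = -0.32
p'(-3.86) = 4.72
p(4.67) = -32.82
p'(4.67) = -12.34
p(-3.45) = 1.45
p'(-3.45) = 3.90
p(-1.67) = 5.22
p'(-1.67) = 0.34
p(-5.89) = -14.02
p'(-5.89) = 8.78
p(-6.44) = -19.15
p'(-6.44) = 9.88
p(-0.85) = 4.83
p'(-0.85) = -1.30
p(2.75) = -12.81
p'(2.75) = -8.50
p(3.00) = -15.00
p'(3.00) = -9.00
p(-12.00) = -105.00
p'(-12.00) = 21.00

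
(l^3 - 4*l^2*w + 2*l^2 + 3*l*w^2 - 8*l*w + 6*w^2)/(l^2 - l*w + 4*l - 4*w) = (l^2 - 3*l*w + 2*l - 6*w)/(l + 4)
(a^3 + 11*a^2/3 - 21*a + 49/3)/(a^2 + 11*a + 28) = (3*a^2 - 10*a + 7)/(3*(a + 4))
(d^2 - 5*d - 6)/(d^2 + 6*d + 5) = (d - 6)/(d + 5)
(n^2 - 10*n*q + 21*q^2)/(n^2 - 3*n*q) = (n - 7*q)/n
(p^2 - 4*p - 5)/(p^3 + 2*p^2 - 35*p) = (p + 1)/(p*(p + 7))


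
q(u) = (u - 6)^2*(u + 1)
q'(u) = (u - 6)^2 + (u + 1)*(2*u - 12)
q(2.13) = 46.88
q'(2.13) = -9.25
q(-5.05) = -494.52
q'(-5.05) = 211.61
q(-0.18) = 31.32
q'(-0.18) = 28.06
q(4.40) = 13.82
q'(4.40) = -14.72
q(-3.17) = -182.47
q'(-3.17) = 123.89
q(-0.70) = 13.47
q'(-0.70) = 40.87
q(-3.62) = -242.47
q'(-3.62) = 142.95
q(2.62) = 41.36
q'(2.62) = -13.05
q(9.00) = 90.00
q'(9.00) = 69.00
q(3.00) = 36.00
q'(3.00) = -15.00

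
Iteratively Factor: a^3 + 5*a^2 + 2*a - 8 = (a - 1)*(a^2 + 6*a + 8) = (a - 1)*(a + 4)*(a + 2)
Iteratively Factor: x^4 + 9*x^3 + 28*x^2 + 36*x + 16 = (x + 2)*(x^3 + 7*x^2 + 14*x + 8) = (x + 2)*(x + 4)*(x^2 + 3*x + 2) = (x + 2)^2*(x + 4)*(x + 1)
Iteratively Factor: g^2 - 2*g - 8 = (g + 2)*(g - 4)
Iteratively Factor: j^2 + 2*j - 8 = (j + 4)*(j - 2)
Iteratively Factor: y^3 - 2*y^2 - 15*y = (y + 3)*(y^2 - 5*y) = (y - 5)*(y + 3)*(y)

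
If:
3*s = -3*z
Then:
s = -z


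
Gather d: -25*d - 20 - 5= -25*d - 25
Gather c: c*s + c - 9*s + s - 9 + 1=c*(s + 1) - 8*s - 8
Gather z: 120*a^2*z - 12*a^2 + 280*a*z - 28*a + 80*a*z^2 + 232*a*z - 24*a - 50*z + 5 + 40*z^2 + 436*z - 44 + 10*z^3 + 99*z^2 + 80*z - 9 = -12*a^2 - 52*a + 10*z^3 + z^2*(80*a + 139) + z*(120*a^2 + 512*a + 466) - 48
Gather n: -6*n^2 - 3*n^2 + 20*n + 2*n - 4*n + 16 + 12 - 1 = -9*n^2 + 18*n + 27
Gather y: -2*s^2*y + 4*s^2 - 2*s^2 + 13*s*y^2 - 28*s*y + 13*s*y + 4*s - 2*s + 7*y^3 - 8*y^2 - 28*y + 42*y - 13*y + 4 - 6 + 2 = 2*s^2 + 2*s + 7*y^3 + y^2*(13*s - 8) + y*(-2*s^2 - 15*s + 1)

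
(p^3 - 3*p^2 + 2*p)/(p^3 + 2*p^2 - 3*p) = (p - 2)/(p + 3)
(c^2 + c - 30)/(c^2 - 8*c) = (c^2 + c - 30)/(c*(c - 8))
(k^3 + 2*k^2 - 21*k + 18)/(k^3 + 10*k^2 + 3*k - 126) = (k - 1)/(k + 7)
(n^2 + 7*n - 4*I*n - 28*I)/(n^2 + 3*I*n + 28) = (n + 7)/(n + 7*I)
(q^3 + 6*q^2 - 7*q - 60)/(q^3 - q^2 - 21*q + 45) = (q + 4)/(q - 3)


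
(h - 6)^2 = h^2 - 12*h + 36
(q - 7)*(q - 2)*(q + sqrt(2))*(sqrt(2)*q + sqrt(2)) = sqrt(2)*q^4 - 8*sqrt(2)*q^3 + 2*q^3 - 16*q^2 + 5*sqrt(2)*q^2 + 10*q + 14*sqrt(2)*q + 28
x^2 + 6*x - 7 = (x - 1)*(x + 7)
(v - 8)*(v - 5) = v^2 - 13*v + 40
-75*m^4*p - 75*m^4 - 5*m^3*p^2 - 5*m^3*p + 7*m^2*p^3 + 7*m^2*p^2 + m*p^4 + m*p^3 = (-3*m + p)*(5*m + p)^2*(m*p + m)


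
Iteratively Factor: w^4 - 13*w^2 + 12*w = (w)*(w^3 - 13*w + 12) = w*(w - 1)*(w^2 + w - 12) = w*(w - 1)*(w + 4)*(w - 3)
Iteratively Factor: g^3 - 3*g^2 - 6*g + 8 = (g - 1)*(g^2 - 2*g - 8) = (g - 1)*(g + 2)*(g - 4)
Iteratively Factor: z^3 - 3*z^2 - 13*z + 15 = (z - 1)*(z^2 - 2*z - 15) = (z - 5)*(z - 1)*(z + 3)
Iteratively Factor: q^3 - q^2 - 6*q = (q + 2)*(q^2 - 3*q) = (q - 3)*(q + 2)*(q)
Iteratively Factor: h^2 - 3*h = (h - 3)*(h)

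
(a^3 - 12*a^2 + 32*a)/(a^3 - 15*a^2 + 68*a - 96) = a/(a - 3)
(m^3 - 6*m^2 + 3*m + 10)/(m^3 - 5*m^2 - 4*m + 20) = (m + 1)/(m + 2)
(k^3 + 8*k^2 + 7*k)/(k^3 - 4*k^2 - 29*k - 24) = k*(k + 7)/(k^2 - 5*k - 24)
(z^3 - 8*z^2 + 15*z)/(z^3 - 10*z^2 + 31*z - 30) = z/(z - 2)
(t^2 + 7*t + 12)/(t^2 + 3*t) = (t + 4)/t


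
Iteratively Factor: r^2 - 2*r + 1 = (r - 1)*(r - 1)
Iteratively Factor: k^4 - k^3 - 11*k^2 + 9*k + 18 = (k - 2)*(k^3 + k^2 - 9*k - 9) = (k - 2)*(k + 1)*(k^2 - 9) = (k - 3)*(k - 2)*(k + 1)*(k + 3)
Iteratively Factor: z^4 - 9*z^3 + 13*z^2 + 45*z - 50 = (z + 2)*(z^3 - 11*z^2 + 35*z - 25) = (z - 5)*(z + 2)*(z^2 - 6*z + 5) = (z - 5)*(z - 1)*(z + 2)*(z - 5)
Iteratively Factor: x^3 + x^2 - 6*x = (x - 2)*(x^2 + 3*x) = x*(x - 2)*(x + 3)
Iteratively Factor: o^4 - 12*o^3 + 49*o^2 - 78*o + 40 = (o - 2)*(o^3 - 10*o^2 + 29*o - 20) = (o - 5)*(o - 2)*(o^2 - 5*o + 4) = (o - 5)*(o - 4)*(o - 2)*(o - 1)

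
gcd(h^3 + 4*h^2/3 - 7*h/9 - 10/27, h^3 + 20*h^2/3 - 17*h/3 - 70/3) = h + 5/3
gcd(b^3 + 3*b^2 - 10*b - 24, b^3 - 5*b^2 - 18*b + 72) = b^2 + b - 12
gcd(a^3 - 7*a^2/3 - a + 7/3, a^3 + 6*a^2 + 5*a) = a + 1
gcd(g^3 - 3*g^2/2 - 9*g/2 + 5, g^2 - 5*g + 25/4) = g - 5/2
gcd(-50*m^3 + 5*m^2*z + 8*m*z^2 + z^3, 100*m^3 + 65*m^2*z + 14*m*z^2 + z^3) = 25*m^2 + 10*m*z + z^2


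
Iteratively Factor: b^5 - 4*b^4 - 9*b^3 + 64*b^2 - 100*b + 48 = (b - 2)*(b^4 - 2*b^3 - 13*b^2 + 38*b - 24) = (b - 2)*(b + 4)*(b^3 - 6*b^2 + 11*b - 6) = (b - 2)^2*(b + 4)*(b^2 - 4*b + 3) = (b - 3)*(b - 2)^2*(b + 4)*(b - 1)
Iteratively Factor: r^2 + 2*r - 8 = (r + 4)*(r - 2)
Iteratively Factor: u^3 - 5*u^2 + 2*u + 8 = (u - 2)*(u^2 - 3*u - 4) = (u - 2)*(u + 1)*(u - 4)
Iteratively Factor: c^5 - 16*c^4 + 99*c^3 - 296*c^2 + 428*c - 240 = (c - 2)*(c^4 - 14*c^3 + 71*c^2 - 154*c + 120) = (c - 3)*(c - 2)*(c^3 - 11*c^2 + 38*c - 40) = (c - 3)*(c - 2)^2*(c^2 - 9*c + 20) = (c - 5)*(c - 3)*(c - 2)^2*(c - 4)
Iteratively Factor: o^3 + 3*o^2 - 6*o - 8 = (o + 4)*(o^2 - o - 2) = (o - 2)*(o + 4)*(o + 1)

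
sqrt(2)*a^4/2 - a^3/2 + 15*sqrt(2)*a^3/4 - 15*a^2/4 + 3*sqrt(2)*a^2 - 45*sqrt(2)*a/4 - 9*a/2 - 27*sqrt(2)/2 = (a + 3/2)*(a + 6)*(a - 3*sqrt(2)/2)*(sqrt(2)*a/2 + 1)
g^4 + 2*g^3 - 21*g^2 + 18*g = g*(g - 3)*(g - 1)*(g + 6)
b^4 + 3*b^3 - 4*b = b*(b - 1)*(b + 2)^2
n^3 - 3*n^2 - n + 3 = (n - 3)*(n - 1)*(n + 1)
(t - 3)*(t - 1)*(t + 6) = t^3 + 2*t^2 - 21*t + 18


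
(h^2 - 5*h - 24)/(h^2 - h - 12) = (h - 8)/(h - 4)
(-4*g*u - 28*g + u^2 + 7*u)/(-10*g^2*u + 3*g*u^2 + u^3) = (-4*g*u - 28*g + u^2 + 7*u)/(u*(-10*g^2 + 3*g*u + u^2))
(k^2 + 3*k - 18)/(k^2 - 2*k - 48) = (k - 3)/(k - 8)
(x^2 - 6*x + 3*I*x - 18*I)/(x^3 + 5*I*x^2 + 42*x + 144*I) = (x - 6)/(x^2 + 2*I*x + 48)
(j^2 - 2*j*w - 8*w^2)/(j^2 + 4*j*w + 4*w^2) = (j - 4*w)/(j + 2*w)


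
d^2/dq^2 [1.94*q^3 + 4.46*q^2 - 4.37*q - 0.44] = 11.64*q + 8.92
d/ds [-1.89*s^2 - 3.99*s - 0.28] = -3.78*s - 3.99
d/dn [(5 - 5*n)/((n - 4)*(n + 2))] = 5*(n^2 - 2*n + 10)/(n^4 - 4*n^3 - 12*n^2 + 32*n + 64)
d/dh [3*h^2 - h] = 6*h - 1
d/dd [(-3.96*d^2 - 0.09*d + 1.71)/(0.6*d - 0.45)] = (-2.376*d^2 + 3.564*d - 0.9855)/(0.36*d^2 - 0.54*d + 0.2025)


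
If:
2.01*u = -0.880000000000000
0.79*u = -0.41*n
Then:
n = 0.84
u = -0.44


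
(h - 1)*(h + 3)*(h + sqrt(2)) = h^3 + sqrt(2)*h^2 + 2*h^2 - 3*h + 2*sqrt(2)*h - 3*sqrt(2)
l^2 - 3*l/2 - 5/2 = (l - 5/2)*(l + 1)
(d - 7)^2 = d^2 - 14*d + 49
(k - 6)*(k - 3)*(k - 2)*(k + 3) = k^4 - 8*k^3 + 3*k^2 + 72*k - 108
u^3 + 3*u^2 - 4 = (u - 1)*(u + 2)^2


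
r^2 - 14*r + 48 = (r - 8)*(r - 6)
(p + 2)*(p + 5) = p^2 + 7*p + 10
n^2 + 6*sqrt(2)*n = n*(n + 6*sqrt(2))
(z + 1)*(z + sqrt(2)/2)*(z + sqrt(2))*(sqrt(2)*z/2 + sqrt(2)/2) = sqrt(2)*z^4/2 + sqrt(2)*z^3 + 3*z^3/2 + sqrt(2)*z^2 + 3*z^2 + sqrt(2)*z + 3*z/2 + sqrt(2)/2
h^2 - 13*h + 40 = (h - 8)*(h - 5)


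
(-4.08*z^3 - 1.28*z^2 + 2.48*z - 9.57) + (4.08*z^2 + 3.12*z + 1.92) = -4.08*z^3 + 2.8*z^2 + 5.6*z - 7.65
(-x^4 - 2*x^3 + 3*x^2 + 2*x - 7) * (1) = -x^4 - 2*x^3 + 3*x^2 + 2*x - 7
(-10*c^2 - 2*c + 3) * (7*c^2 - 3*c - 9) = -70*c^4 + 16*c^3 + 117*c^2 + 9*c - 27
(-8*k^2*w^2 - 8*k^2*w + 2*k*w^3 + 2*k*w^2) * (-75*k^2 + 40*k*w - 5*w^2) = 600*k^4*w^2 + 600*k^4*w - 470*k^3*w^3 - 470*k^3*w^2 + 120*k^2*w^4 + 120*k^2*w^3 - 10*k*w^5 - 10*k*w^4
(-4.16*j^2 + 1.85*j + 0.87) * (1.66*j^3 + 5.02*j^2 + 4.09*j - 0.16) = -6.9056*j^5 - 17.8122*j^4 - 6.2832*j^3 + 12.5995*j^2 + 3.2623*j - 0.1392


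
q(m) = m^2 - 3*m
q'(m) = 2*m - 3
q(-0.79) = 2.99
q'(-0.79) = -4.58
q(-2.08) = 10.57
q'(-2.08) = -7.16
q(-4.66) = 35.70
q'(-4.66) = -12.32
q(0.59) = -1.42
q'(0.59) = -1.82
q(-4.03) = 28.33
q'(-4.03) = -11.06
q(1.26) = -2.19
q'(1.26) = -0.48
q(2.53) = -1.19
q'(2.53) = 2.06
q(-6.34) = 59.22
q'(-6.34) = -15.68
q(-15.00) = 270.00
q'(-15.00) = -33.00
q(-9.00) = 108.00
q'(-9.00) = -21.00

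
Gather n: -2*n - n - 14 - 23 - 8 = -3*n - 45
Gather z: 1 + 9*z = 9*z + 1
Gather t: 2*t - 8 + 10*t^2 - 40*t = 10*t^2 - 38*t - 8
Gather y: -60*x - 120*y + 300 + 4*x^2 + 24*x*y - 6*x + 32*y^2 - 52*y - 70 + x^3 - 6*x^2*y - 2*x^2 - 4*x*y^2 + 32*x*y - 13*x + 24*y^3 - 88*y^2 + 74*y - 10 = x^3 + 2*x^2 - 79*x + 24*y^3 + y^2*(-4*x - 56) + y*(-6*x^2 + 56*x - 98) + 220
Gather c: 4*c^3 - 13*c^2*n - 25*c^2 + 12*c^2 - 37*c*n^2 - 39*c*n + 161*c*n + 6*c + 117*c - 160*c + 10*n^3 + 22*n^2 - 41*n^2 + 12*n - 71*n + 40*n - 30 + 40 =4*c^3 + c^2*(-13*n - 13) + c*(-37*n^2 + 122*n - 37) + 10*n^3 - 19*n^2 - 19*n + 10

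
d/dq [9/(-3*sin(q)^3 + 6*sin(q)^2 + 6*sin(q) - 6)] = 3*(3*sin(q)^2 - 4*sin(q) - 2)*cos(q)/(sin(q)^3 - 2*sin(q)^2 - 2*sin(q) + 2)^2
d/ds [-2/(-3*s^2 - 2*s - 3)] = 4*(-3*s - 1)/(3*s^2 + 2*s + 3)^2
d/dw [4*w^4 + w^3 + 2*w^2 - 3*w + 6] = 16*w^3 + 3*w^2 + 4*w - 3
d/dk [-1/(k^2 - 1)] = 2*k/(k^2 - 1)^2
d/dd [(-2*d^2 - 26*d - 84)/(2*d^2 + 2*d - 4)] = 4*(3*d^2 + 22*d + 17)/(d^4 + 2*d^3 - 3*d^2 - 4*d + 4)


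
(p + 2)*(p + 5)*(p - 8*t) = p^3 - 8*p^2*t + 7*p^2 - 56*p*t + 10*p - 80*t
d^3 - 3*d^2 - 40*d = d*(d - 8)*(d + 5)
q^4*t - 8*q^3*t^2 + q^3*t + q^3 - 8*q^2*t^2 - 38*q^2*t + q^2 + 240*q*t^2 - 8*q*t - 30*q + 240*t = (q - 5)*(q + 6)*(q - 8*t)*(q*t + 1)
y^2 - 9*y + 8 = (y - 8)*(y - 1)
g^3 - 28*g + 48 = (g - 4)*(g - 2)*(g + 6)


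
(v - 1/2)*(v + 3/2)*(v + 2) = v^3 + 3*v^2 + 5*v/4 - 3/2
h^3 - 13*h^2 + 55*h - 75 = (h - 5)^2*(h - 3)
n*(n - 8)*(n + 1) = n^3 - 7*n^2 - 8*n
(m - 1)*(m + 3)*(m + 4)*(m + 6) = m^4 + 12*m^3 + 41*m^2 + 18*m - 72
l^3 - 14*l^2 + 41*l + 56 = (l - 8)*(l - 7)*(l + 1)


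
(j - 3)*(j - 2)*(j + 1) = j^3 - 4*j^2 + j + 6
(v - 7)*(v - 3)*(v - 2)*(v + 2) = v^4 - 10*v^3 + 17*v^2 + 40*v - 84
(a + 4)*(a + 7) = a^2 + 11*a + 28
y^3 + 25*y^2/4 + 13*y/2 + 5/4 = (y + 1/4)*(y + 1)*(y + 5)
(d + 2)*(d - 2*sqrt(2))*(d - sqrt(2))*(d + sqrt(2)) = d^4 - 2*sqrt(2)*d^3 + 2*d^3 - 4*sqrt(2)*d^2 - 2*d^2 - 4*d + 4*sqrt(2)*d + 8*sqrt(2)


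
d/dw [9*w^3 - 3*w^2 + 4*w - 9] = 27*w^2 - 6*w + 4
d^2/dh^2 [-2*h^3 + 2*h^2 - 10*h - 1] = 4 - 12*h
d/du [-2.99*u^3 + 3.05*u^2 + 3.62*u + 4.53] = -8.97*u^2 + 6.1*u + 3.62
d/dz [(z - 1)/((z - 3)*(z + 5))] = (-z^2 + 2*z - 13)/(z^4 + 4*z^3 - 26*z^2 - 60*z + 225)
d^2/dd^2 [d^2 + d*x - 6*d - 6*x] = 2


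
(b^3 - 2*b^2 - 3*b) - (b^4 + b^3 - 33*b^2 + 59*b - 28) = -b^4 + 31*b^2 - 62*b + 28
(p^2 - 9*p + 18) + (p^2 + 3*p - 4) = 2*p^2 - 6*p + 14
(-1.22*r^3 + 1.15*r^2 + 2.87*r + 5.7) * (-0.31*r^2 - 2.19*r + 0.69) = 0.3782*r^5 + 2.3153*r^4 - 4.25*r^3 - 7.2588*r^2 - 10.5027*r + 3.933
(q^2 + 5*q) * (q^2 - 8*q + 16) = q^4 - 3*q^3 - 24*q^2 + 80*q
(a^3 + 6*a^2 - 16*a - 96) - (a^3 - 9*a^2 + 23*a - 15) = 15*a^2 - 39*a - 81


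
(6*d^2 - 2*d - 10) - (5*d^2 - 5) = d^2 - 2*d - 5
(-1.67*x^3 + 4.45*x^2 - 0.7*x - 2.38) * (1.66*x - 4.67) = -2.7722*x^4 + 15.1859*x^3 - 21.9435*x^2 - 0.6818*x + 11.1146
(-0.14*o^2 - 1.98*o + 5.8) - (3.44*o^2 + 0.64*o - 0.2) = -3.58*o^2 - 2.62*o + 6.0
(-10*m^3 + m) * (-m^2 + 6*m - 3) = 10*m^5 - 60*m^4 + 29*m^3 + 6*m^2 - 3*m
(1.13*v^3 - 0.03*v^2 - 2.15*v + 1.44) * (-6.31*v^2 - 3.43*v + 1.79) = -7.1303*v^5 - 3.6866*v^4 + 15.6921*v^3 - 1.7656*v^2 - 8.7877*v + 2.5776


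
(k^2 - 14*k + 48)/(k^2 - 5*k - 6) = (k - 8)/(k + 1)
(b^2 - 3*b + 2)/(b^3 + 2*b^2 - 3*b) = (b - 2)/(b*(b + 3))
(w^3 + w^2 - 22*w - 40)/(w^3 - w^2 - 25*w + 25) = (w^2 + 6*w + 8)/(w^2 + 4*w - 5)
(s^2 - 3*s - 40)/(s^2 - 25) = (s - 8)/(s - 5)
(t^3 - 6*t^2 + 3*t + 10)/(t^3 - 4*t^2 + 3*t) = (t^3 - 6*t^2 + 3*t + 10)/(t*(t^2 - 4*t + 3))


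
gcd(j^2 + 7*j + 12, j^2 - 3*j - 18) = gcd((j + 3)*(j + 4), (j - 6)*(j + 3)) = j + 3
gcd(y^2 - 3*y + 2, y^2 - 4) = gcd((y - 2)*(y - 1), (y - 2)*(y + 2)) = y - 2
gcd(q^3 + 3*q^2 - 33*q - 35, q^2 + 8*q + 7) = q^2 + 8*q + 7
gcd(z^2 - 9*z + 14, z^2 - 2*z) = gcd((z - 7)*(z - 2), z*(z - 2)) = z - 2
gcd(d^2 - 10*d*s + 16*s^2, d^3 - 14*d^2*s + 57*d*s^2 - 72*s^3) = -d + 8*s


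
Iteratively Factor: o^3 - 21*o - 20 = (o + 1)*(o^2 - o - 20) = (o - 5)*(o + 1)*(o + 4)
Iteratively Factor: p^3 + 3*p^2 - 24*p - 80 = (p + 4)*(p^2 - p - 20) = (p + 4)^2*(p - 5)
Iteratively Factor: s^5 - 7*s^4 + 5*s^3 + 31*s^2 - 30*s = (s - 5)*(s^4 - 2*s^3 - 5*s^2 + 6*s) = (s - 5)*(s - 3)*(s^3 + s^2 - 2*s) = (s - 5)*(s - 3)*(s + 2)*(s^2 - s) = s*(s - 5)*(s - 3)*(s + 2)*(s - 1)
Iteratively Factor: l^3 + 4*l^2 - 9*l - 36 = (l + 4)*(l^2 - 9) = (l - 3)*(l + 4)*(l + 3)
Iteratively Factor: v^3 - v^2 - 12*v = (v - 4)*(v^2 + 3*v) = v*(v - 4)*(v + 3)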